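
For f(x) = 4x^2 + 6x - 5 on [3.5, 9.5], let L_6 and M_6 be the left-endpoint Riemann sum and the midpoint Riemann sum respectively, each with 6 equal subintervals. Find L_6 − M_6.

-168

L_6 = 1120.
M_6 = 1288.
L_6 − M_6 = -168.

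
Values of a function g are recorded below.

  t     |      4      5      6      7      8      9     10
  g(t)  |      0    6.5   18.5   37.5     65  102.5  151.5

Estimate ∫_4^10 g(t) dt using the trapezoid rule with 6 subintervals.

305.75

Δt = 1.
T_6 = (1/2)·[0 + 2·6.5 + 2·18.5 + 2·37.5 + 2·65 + 2·102.5 + 151.5] = 305.75.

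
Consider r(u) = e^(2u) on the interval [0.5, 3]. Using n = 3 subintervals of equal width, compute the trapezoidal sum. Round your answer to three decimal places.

244.719

Δu = (3 − 0.5)/3 = 5/6.
r(0.5) ≈ 2.718, r(4/3) ≈ 14.392, r(13/6) ≈ 76.198, r(3) ≈ 403.429.
T_3 = (Δu/2)·[r(u_0) + 2r(u_1) + 2r(u_2) + r(u_3)].
Sum ≈ 244.719.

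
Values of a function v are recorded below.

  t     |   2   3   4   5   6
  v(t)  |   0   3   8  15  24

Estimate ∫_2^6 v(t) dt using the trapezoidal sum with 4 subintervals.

Δt = 1.
T_4 = (1/2)·[0 + 2·3 + 2·8 + 2·15 + 24] = 38.

38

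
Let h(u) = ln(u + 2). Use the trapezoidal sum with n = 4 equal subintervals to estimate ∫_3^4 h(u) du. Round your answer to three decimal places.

1.703

Δu = (4 − 3)/4 = 0.25.
h(3) ≈ 1.609, h(3.25) ≈ 1.658, h(3.5) ≈ 1.705, h(3.75) ≈ 1.749, h(4) ≈ 1.792.
T_4 = (Δu/2)·[h(u_0) + 2h(u_1) + 2h(u_2) + 2h(u_3) + h(u_4)].
Sum ≈ 1.703.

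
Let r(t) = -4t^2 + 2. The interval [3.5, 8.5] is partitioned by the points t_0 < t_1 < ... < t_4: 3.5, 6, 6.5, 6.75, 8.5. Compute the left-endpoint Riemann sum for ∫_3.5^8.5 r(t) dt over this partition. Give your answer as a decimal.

Subinterval widths: 2.5, 0.5, 0.25, 1.75.
Left endpoints: 3.5, 6, 6.5, 6.75.
r(3.5) = -47, r(6) = -142, r(6.5) = -167, r(6.75) = -180.25.
Sum = Σ Δt_i · r(t_i).
Sum = -545.6875.

-545.6875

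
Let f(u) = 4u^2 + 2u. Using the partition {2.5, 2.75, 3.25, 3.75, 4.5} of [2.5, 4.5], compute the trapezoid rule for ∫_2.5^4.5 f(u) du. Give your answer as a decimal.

Subinterval widths: 0.25, 0.5, 0.5, 0.75.
f(2.5) = 30, f(2.75) = 35.75, f(3.25) = 48.75, f(3.75) = 63.75, f(4.5) = 90.
On each subinterval the trapezoid contributes (Δu_i/2)·[f(u_{i-1}) + f(u_i)].
Sum = 115.125.

115.125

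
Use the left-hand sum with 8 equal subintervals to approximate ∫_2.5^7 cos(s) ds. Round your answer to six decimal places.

Δs = (7 − 2.5)/8 = 0.5625.
Left endpoints: 2.5, 3.0625, 3.625, 4.1875, 4.75, 5.3125, 5.875, 6.4375.
f(2.5) ≈ -0.801144, f(3.0625) ≈ -0.996874, f(3.625) ≈ -0.885416, f(4.1875) ≈ -0.501117, f(4.75) ≈ 0.037602, f(5.3125) ≈ 0.564734, f(5.875) ≈ 0.917843, f(6.4375) ≈ 0.988117.
Sum = Δs · [f(2.5) + f(3.0625) + f(3.625) + ...].
Sum ≈ -0.380393.

-0.380393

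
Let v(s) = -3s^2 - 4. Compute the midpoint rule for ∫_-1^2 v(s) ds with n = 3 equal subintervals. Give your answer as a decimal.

-20.25

Δs = (2 − (-1))/3 = 1.
Midpoints: -0.5, 0.5, 1.5.
v(-0.5) = -4.75, v(0.5) = -4.75, v(1.5) = -10.75.
Sum = Δs · [v(-0.5) + v(0.5) + v(1.5)].
Sum = -20.25.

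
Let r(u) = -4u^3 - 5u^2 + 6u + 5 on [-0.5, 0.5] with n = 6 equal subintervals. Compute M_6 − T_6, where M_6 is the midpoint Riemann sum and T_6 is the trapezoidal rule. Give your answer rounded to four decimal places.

0.0347

M_6 ≈ 4.594907.
T_6 ≈ 4.560185.
M_6 − T_6 ≈ 0.0347.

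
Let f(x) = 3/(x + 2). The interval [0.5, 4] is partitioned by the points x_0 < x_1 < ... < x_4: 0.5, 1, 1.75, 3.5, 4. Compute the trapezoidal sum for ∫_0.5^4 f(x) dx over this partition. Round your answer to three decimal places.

2.664

Subinterval widths: 0.5, 0.75, 1.75, 0.5.
f(0.5) = 1.2, f(1) = 1, f(1.75) = 0.8, f(3.5) = 6/11, f(4) = 0.5.
On each subinterval the trapezoid contributes (Δx_i/2)·[f(x_{i-1}) + f(x_i)].
Sum ≈ 2.664.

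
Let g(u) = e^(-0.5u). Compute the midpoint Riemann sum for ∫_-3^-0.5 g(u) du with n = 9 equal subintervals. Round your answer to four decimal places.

6.3902

Δu = (-0.5 − (-3))/9 = 5/18.
Midpoints: -103/36, -31/12, -83/36, -73/36, -1.75, -53/36, -43/36, -11/12, -23/36.
g(-103/36) ≈ 4.1810, g(-31/12) ≈ 3.6388, g(-83/36) ≈ 3.1670, g(-73/36) ≈ 2.7563, g(-1.75) ≈ 2.3989, g(-53/36) ≈ 2.0878, g(-43/36) ≈ 1.8171, g(-11/12) ≈ 1.5814, g(-23/36) ≈ 1.3764.
Sum = Δu · [g(-103/36) + g(-31/12) + g(-83/36) + ...].
Sum ≈ 6.3902.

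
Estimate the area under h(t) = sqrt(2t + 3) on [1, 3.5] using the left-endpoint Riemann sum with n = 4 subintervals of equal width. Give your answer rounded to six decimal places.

6.520450

Δt = (3.5 − 1)/4 = 0.625.
Left endpoints: 1, 1.625, 2.25, 2.875.
h(1) ≈ 2.236068, h(1.625) ≈ 2.500000, h(2.25) ≈ 2.738613, h(2.875) ≈ 2.958040.
Sum = Δt · [h(1) + h(1.625) + h(2.25) + h(2.875)].
Sum ≈ 6.520450.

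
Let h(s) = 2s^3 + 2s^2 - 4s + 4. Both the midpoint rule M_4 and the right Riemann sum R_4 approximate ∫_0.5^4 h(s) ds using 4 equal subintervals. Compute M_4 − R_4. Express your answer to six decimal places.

M_4 ≈ 149.59082031.
R_4 ≈ 223.52148438.
M_4 − R_4 ≈ -73.930664.

-73.930664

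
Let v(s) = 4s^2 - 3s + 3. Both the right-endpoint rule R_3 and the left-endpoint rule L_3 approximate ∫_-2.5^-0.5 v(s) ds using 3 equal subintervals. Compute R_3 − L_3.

-20

R_3 ≈ 26.2592593.
L_3 ≈ 46.2592593.
R_3 − L_3 = -20.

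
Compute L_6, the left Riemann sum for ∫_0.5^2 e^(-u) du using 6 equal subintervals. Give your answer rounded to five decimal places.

Δu = (2 − 0.5)/6 = 0.25.
Left endpoints: 0.5, 0.75, 1, 1.25, 1.5, 1.75.
f(0.5) ≈ 0.60653, f(0.75) ≈ 0.47237, f(1) ≈ 0.36788, f(1.25) ≈ 0.28650, f(1.5) ≈ 0.22313, f(1.75) ≈ 0.17377.
Sum = Δu · [f(0.5) + f(0.75) + f(1) + ...].
Sum ≈ 0.53255.

0.53255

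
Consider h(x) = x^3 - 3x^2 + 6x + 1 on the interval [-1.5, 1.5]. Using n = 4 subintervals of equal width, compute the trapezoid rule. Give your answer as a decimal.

Δx = (1.5 − (-1.5))/4 = 0.75.
h(-1.5) = -18.125, h(-0.75) = -5.609375, h(0) = 1, h(0.75) = 4.234375, h(1.5) = 6.625.
T_4 = (Δx/2)·[h(x_0) + 2h(x_1) + 2h(x_2) + 2h(x_3) + h(x_4)].
Sum = -4.59375.

-4.59375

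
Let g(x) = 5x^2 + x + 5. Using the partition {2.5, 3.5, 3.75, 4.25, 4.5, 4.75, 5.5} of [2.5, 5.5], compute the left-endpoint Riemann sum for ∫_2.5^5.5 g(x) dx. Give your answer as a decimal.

Subinterval widths: 1, 0.25, 0.5, 0.25, 0.25, 0.75.
Left endpoints: 2.5, 3.5, 3.75, 4.25, 4.5, 4.75.
g(2.5) = 38.75, g(3.5) = 69.75, g(3.75) = 79.0625, g(4.25) = 99.5625, g(4.5) = 110.75, g(4.75) = 122.5625.
Sum = Σ Δx_i · g(x_i).
Sum = 240.21875.

240.21875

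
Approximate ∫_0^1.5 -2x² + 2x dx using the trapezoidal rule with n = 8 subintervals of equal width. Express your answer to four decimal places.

Δx = (1.5 − 0)/8 = 0.1875.
f(0) = 0, f(0.1875) = 0.3046875, f(0.375) = 0.46875, f(0.5625) = 0.4921875, f(0.75) = 0.375, f(0.9375) = 0.1171875, f(1.125) = -0.28125, f(1.3125) = -0.8203125, f(1.5) = -1.5.
T_8 = (Δx/2)·[f(x_0) + 2f(x_1) + ... + 2f(x_{7}) + f(x_8)].
Sum ≈ -0.0176.

-0.0176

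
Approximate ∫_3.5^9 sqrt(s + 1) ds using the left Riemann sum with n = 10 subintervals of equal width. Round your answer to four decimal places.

14.4297

Δs = (9 − 3.5)/10 = 0.55.
Left endpoints: 3.5, 4.05, 4.6, 5.15, 5.7, 6.25, 6.8, 7.35, 7.9, 8.45.
f(3.5) ≈ 2.1213, f(4.05) ≈ 2.2472, f(4.6) ≈ 2.3664, f(5.15) ≈ 2.4799, f(5.7) ≈ 2.5884, f(6.25) ≈ 2.6926, f(6.8) ≈ 2.7928, f(7.35) ≈ 2.8896, f(7.9) ≈ 2.9833, f(8.45) ≈ 3.0741.
Sum = Δs · [f(3.5) + f(4.05) + f(4.6) + ...].
Sum ≈ 14.4297.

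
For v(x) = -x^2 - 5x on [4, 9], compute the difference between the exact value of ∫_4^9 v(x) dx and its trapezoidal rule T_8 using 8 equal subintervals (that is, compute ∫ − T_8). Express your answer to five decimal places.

Exact integral: ∫_4^9 v(x) dx ≈ -384.1666667.
T_8 = -384.4921875.
Error ≈ -384.1666667 − (-384.4921875) ≈ 0.32552.

0.32552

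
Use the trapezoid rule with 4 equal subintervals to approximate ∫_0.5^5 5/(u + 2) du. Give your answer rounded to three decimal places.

5.220

Δu = (5 − 0.5)/4 = 1.125.
f(0.5) = 2, f(1.625) = 40/29, f(2.75) = 20/19, f(3.875) = 40/47, f(5) = 5/7.
T_4 = (Δu/2)·[f(u_0) + 2f(u_1) + 2f(u_2) + 2f(u_3) + f(u_4)].
Sum ≈ 5.220.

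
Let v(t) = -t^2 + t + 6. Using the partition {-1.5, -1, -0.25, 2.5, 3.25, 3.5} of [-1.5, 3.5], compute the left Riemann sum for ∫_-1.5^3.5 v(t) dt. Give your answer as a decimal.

21.125

Subinterval widths: 0.5, 0.75, 2.75, 0.75, 0.25.
Left endpoints: -1.5, -1, -0.25, 2.5, 3.25.
v(-1.5) = 2.25, v(-1) = 4, v(-0.25) = 5.6875, v(2.5) = 2.25, v(3.25) = -1.3125.
Sum = Σ Δt_i · v(t_i).
Sum = 21.125.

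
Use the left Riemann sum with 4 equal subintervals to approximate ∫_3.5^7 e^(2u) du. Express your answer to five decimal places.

Δu = (7 − 3.5)/4 = 0.875.
Left endpoints: 3.5, 4.375, 5.25, 6.125.
f(3.5) ≈ 1096.63316, f(4.375) ≈ 6310.68811, f(5.25) ≈ 36315.50267, f(6.125) ≈ 208981.28887.
Sum = Δu · [f(3.5) + f(4.375) + f(5.25) + f(6.125)].
Sum ≈ 221116.09871.

221116.09871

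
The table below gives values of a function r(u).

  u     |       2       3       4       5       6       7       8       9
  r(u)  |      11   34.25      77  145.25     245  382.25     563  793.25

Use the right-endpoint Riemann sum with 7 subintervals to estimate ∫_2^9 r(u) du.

Δu = 1.
Sum = 1·[34.25 + 77 + 145.25 + 245 + 382.25 + 563 + 793.25] = 2240.

2240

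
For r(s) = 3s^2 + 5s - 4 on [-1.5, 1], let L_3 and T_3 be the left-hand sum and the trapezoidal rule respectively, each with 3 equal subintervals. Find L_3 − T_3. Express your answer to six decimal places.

L_3 ≈ -11.52777778.
T_3 ≈ -7.88194444.
L_3 − T_3 ≈ -3.645833.

-3.645833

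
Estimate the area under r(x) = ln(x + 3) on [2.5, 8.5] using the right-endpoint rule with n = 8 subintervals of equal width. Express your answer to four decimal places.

12.9830

Δx = (8.5 − 2.5)/8 = 0.75.
Right endpoints: 3.25, 4, 4.75, 5.5, 6.25, 7, 7.75, 8.5.
r(3.25) ≈ 1.8326, r(4) ≈ 1.9459, r(4.75) ≈ 2.0477, r(5.5) ≈ 2.1401, r(6.25) ≈ 2.2246, r(7) ≈ 2.3026, r(7.75) ≈ 2.3749, r(8.5) ≈ 2.4423.
Sum = Δx · [r(3.25) + r(4) + r(4.75) + ...].
Sum ≈ 12.9830.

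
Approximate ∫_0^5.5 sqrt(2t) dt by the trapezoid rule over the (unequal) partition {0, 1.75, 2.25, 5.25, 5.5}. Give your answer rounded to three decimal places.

11.497

Subinterval widths: 1.75, 0.5, 3, 0.25.
f(0) ≈ 0.000, f(1.75) ≈ 1.871, f(2.25) ≈ 2.121, f(5.25) ≈ 3.240, f(5.5) ≈ 3.317.
On each subinterval the trapezoid contributes (Δt_i/2)·[f(t_{i-1}) + f(t_i)].
Sum ≈ 11.497.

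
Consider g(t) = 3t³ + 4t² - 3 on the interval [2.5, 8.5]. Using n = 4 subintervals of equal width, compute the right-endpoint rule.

6330.75

Δt = (8.5 − 2.5)/4 = 1.5.
Right endpoints: 4, 5.5, 7, 8.5.
g(4) = 253, g(5.5) = 617.125, g(7) = 1222, g(8.5) = 2128.375.
Sum = Δt · [g(4) + g(5.5) + g(7) + g(8.5)].
Sum = 6330.75.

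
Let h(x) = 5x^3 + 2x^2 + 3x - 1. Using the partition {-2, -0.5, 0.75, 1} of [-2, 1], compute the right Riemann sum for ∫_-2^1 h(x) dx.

3.91796875

Subinterval widths: 1.5, 1.25, 0.25.
Right endpoints: -0.5, 0.75, 1.
h(-0.5) = -2.625, h(0.75) = 4.484375, h(1) = 9.
Sum = Σ Δx_i · h(x_i).
Sum = 3.91796875.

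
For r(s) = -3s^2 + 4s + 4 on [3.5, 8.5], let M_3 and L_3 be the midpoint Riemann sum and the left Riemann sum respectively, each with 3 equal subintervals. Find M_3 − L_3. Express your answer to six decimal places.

-122.916667

M_3 ≈ -427.77777778.
L_3 ≈ -304.86111111.
M_3 − L_3 ≈ -122.916667.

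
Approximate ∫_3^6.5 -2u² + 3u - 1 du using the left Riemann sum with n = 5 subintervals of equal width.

Δu = (6.5 − 3)/5 = 0.7.
Left endpoints: 3, 3.7, 4.4, 5.1, 5.8.
f(3) = -10, f(3.7) = -17.28, f(4.4) = -26.52, f(5.1) = -37.72, f(5.8) = -50.88.
Sum = Δu · [f(3) + f(3.7) + f(4.4) + f(5.1) + f(5.8)].
Sum = -99.68.

-99.68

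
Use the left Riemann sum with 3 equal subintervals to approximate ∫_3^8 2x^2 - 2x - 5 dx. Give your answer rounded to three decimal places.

164.630

Δx = (8 − 3)/3 = 5/3.
Left endpoints: 3, 14/3, 19/3.
f(3) = 7, f(14/3) = 263/9, f(19/3) = 563/9.
Sum = Δx · [f(3) + f(14/3) + f(19/3)].
Sum ≈ 164.630.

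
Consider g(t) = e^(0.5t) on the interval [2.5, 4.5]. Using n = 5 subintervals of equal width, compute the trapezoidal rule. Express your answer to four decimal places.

Δt = (4.5 − 2.5)/5 = 0.4.
g(2.5) ≈ 3.4903, g(2.9) ≈ 4.2631, g(3.3) ≈ 5.2070, g(3.7) ≈ 6.3598, g(4.1) ≈ 7.7679, g(4.5) ≈ 9.4877.
T_5 = (Δt/2)·[g(t_0) + 2g(t_1) + ... + 2g(t_{4}) + g(t_5)].
Sum ≈ 12.0347.

12.0347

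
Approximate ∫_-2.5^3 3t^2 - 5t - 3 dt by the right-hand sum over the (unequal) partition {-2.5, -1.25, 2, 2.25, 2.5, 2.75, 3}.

Subinterval widths: 1.25, 3.25, 0.25, 0.25, 0.25, 0.25.
Right endpoints: -1.25, 2, 2.25, 2.5, 2.75, 3.
f(-1.25) = 7.9375, f(2) = -1, f(2.25) = 0.9375, f(2.5) = 3.25, f(2.75) = 5.9375, f(3) = 9.
Sum = Σ Δt_i · f(t_i).
Sum = 11.453125.

11.453125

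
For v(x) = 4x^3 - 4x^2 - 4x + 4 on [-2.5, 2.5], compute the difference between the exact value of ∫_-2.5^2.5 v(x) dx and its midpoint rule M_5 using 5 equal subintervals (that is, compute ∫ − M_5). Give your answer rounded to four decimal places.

-1.6667

Exact integral: ∫_-2.5^2.5 v(x) dx ≈ -21.666667.
M_5 = -20.
Error ≈ -21.666667 − (-20) ≈ -1.6667.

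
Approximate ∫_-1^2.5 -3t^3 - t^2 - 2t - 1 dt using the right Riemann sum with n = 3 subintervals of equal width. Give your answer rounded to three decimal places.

-85.231

Δt = (2.5 − (-1))/3 = 7/6.
Right endpoints: 1/6, 4/3, 2.5.
f(1/6) = -1.375, f(4/3) = -113/9, f(2.5) = -59.125.
Sum = Δt · [f(1/6) + f(4/3) + f(2.5)].
Sum ≈ -85.231.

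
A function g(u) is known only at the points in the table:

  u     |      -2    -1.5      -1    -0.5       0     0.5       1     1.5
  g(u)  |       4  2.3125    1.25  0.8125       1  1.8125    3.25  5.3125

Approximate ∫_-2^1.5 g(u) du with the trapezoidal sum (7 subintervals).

7.546875

Δu = 0.5.
T_7 = (0.5/2)·[4 + 2·2.3125 + 2·1.25 + 2·0.8125 + 2·1 + 2·1.8125 + 2·3.25 + 5.3125] = 7.546875.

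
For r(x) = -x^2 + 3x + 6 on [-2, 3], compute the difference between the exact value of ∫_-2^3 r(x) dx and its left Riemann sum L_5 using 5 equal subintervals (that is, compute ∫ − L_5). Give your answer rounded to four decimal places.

5.8333

Exact integral: ∫_-2^3 r(x) dx ≈ 25.833333.
L_5 = 20.
Error ≈ 25.833333 − 20 ≈ 5.8333.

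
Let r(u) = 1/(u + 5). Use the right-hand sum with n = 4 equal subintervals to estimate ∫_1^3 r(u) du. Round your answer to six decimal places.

0.277518

Δu = (3 − 1)/4 = 0.5.
Right endpoints: 1.5, 2, 2.5, 3.
r(1.5) = 2/13, r(2) = 1/7, r(2.5) = 2/15, r(3) = 0.125.
Sum = Δu · [r(1.5) + r(2) + r(2.5) + r(3)].
Sum ≈ 0.277518.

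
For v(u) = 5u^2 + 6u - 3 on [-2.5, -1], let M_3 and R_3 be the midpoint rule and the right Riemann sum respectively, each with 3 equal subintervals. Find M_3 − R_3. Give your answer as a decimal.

M_3 = 3.96875.
R_3 = 0.125.
M_3 − R_3 = 3.84375.

3.84375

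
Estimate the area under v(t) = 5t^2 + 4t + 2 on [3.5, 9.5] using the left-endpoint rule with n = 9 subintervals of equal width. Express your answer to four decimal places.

Δt = (9.5 − 3.5)/9 = 2/3.
Left endpoints: 3.5, 25/6, 29/6, 5.5, 37/6, 41/6, 7.5, 49/6, 53/6.
v(3.5) = 77.25, v(25/6) = 3797/36, v(29/6) = 4973/36, v(5.5) = 175.25, v(37/6) = 7805/36, v(41/6) = 9461/36, v(7.5) = 313.25, v(49/6) = 13253/36, v(53/6) = 15389/36.
Sum = Δt · [v(3.5) + v(25/6) + v(29/6) + ...].
Sum ≈ 1389.7222.

1389.7222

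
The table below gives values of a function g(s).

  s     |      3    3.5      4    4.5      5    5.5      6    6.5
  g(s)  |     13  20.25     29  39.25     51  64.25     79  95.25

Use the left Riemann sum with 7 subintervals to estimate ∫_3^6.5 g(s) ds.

147.875

Δs = 0.5.
Sum = 0.5·[13 + 20.25 + 29 + 39.25 + 51 + 64.25 + 79] = 147.875.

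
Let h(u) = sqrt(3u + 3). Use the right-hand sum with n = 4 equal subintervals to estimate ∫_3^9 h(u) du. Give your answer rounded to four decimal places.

28.7574

Δu = (9 − 3)/4 = 1.5.
Right endpoints: 4.5, 6, 7.5, 9.
h(4.5) ≈ 4.0620, h(6) ≈ 4.5826, h(7.5) ≈ 5.0498, h(9) ≈ 5.4772.
Sum = Δu · [h(4.5) + h(6) + h(7.5) + h(9)].
Sum ≈ 28.7574.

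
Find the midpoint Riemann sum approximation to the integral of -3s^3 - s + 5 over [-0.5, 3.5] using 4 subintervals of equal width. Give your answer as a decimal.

-94

Δs = (3.5 − (-0.5))/4 = 1.
Midpoints: 0, 1, 2, 3.
f(0) = 5, f(1) = 1, f(2) = -21, f(3) = -79.
Sum = Δs · [f(0) + f(1) + f(2) + f(3)].
Sum = -94.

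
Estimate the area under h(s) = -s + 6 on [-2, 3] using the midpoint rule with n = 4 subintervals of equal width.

27.5

Δs = (3 − (-2))/4 = 1.25.
Midpoints: -1.375, -0.125, 1.125, 2.375.
h(-1.375) = 7.375, h(-0.125) = 6.125, h(1.125) = 4.875, h(2.375) = 3.625.
Sum = Δs · [h(-1.375) + h(-0.125) + h(1.125) + h(2.375)].
Sum = 27.5.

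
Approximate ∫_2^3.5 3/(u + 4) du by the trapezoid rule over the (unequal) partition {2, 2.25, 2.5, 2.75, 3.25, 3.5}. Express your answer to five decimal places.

Subinterval widths: 0.25, 0.25, 0.25, 0.5, 0.25.
f(2) = 0.5, f(2.25) = 0.48, f(2.5) = 6/13, f(2.75) = 4/9, f(3.25) = 12/29, f(3.5) = 0.4.
On each subinterval the trapezoid contributes (Δu_i/2)·[f(u_{i-1}) + f(u_i)].
Sum ≈ 0.66972.

0.66972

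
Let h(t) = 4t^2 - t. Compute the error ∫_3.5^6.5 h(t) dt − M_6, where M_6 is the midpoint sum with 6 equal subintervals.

Exact integral: ∫_3.5^6.5 h(t) dt = 294.
M_6 = 293.75.
Error = 294 − 293.75 = 0.25.

0.25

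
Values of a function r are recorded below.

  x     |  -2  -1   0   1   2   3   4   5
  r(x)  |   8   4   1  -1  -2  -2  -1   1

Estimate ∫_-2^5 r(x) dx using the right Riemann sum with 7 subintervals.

0

Δx = 1.
Sum = 1·[4 + 1 + (-1) + (-2) + (-2) + (-1) + 1] = 0.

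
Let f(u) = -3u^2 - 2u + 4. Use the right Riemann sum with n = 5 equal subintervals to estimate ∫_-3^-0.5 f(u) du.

Δu = (-0.5 − (-3))/5 = 0.5.
Right endpoints: -2.5, -2, -1.5, -1, -0.5.
f(-2.5) = -9.75, f(-2) = -4, f(-1.5) = 0.25, f(-1) = 3, f(-0.5) = 4.25.
Sum = Δu · [f(-2.5) + f(-2) + f(-1.5) + f(-1) + f(-0.5)].
Sum = -3.125.

-3.125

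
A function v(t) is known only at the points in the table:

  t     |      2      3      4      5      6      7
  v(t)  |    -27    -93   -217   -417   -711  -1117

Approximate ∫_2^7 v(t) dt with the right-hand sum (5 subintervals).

Δt = 1.
Sum = 1·[(-93) + (-217) + (-417) + (-711) + (-1117)] = -2555.

-2555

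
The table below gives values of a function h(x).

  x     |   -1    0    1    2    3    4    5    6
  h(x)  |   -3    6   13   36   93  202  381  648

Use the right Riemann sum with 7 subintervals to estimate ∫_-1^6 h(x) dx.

1379

Δx = 1.
Sum = 1·[6 + 13 + 36 + 93 + 202 + 381 + 648] = 1379.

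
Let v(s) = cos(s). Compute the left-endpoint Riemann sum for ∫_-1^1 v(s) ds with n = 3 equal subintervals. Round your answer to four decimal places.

Δs = (1 − (-1))/3 = 2/3.
Left endpoints: -1, -1/3, 1/3.
v(-1) ≈ 0.5403, v(-1/3) ≈ 0.9450, v(1/3) ≈ 0.9450.
Sum = Δs · [v(-1) + v(-1/3) + v(1/3)].
Sum ≈ 1.6201.

1.6201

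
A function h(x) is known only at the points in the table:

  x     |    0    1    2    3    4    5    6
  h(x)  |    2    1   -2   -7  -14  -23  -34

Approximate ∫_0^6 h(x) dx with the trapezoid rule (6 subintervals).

Δx = 1.
T_6 = (1/2)·[2 + 2·1 + 2·(-2) + 2·(-7) + 2·(-14) + 2·(-23) + (-34)] = -61.

-61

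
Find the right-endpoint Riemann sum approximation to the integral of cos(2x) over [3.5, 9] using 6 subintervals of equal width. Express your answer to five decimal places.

-0.53769

Δx = (9 − 3.5)/6 = 11/12.
Right endpoints: 53/12, 16/3, 6.25, 43/6, 97/12, 9.
f(53/12) ≈ -0.83014, f(16/3) ≈ -0.32301, f(6.25) ≈ 0.99780, f(43/6) ≈ -0.19491, f(97/12) ≈ -0.89663, f(9) ≈ 0.66032.
Sum = Δx · [f(53/12) + f(16/3) + f(6.25) + ...].
Sum ≈ -0.53769.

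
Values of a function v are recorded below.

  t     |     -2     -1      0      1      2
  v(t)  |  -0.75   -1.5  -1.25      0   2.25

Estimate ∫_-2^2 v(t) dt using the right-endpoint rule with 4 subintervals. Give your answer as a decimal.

Δt = 1.
Sum = 1·[(-1.5) + (-1.25) + 0 + 2.25] = -0.5.

-0.5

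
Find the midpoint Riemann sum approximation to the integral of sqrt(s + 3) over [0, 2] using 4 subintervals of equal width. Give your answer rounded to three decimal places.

3.990

Δs = (2 − 0)/4 = 0.5.
Midpoints: 0.25, 0.75, 1.25, 1.75.
f(0.25) ≈ 1.803, f(0.75) ≈ 1.936, f(1.25) ≈ 2.062, f(1.75) ≈ 2.179.
Sum = Δs · [f(0.25) + f(0.75) + f(1.25) + f(1.75)].
Sum ≈ 3.990.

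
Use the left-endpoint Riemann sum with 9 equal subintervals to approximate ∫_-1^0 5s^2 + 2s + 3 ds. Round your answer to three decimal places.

Δs = (0 − (-1))/9 = 1/9.
Left endpoints: -1, -8/9, -7/9, -2/3, -5/9, -4/9, -1/3, -2/9, -1/9.
f(-1) = 6, f(-8/9) = 419/81, f(-7/9) = 362/81, f(-2/3) = 35/9, f(-5/9) = 278/81, f(-4/9) = 251/81, f(-1/3) = 26/9, f(-2/9) = 227/81, f(-1/9) = 230/81.
Sum = Δs · [f(-1) + f(-8/9) + f(-7/9) + ...].
Sum ≈ 3.844.

3.844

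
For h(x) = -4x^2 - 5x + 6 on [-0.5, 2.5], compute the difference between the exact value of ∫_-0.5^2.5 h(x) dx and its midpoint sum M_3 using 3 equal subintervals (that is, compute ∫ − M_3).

Exact integral: ∫_-0.5^2.5 h(x) dx = -18.
M_3 = -17.
Error = -18 − (-17) = -1.

-1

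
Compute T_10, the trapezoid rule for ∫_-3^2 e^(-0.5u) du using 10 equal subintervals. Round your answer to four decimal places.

8.2704

Δu = (2 − (-3))/10 = 0.5.
f(-3) ≈ 4.4817, f(-2.5) ≈ 3.4903, f(-2) ≈ 2.7183, f(-1.5) ≈ 2.1170, f(-1) ≈ 1.6487, f(-0.5) ≈ 1.2840, f(0) ≈ 1.0000, f(0.5) ≈ 0.7788, f(1) ≈ 0.6065, f(1.5) ≈ 0.4724, f(2) ≈ 0.3679.
T_10 = (Δu/2)·[f(u_0) + 2f(u_1) + ... + 2f(u_{9}) + f(u_10)].
Sum ≈ 8.2704.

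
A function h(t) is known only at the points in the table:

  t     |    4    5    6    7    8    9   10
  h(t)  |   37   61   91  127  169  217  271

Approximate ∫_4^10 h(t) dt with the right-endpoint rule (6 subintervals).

936

Δt = 1.
Sum = 1·[61 + 91 + 127 + 169 + 217 + 271] = 936.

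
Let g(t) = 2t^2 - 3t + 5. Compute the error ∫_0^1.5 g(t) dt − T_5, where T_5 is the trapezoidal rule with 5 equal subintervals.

Exact integral: ∫_0^1.5 g(t) dt = 6.375.
T_5 = 6.42.
Error = 6.375 − 6.42 = -0.045.

-0.045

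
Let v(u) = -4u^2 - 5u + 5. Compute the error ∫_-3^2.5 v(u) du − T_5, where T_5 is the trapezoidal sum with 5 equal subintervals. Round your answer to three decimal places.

Exact integral: ∫_-3^2.5 v(u) du ≈ -22.45833.
T_5 = -26.895.
Error ≈ -22.45833 − (-26.895) ≈ 4.437.

4.437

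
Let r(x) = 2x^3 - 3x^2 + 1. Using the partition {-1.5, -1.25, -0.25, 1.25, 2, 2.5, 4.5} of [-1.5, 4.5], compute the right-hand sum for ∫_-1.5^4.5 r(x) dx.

254.7109375

Subinterval widths: 0.25, 1, 1.5, 0.75, 0.5, 2.
Right endpoints: -1.25, -0.25, 1.25, 2, 2.5, 4.5.
r(-1.25) = -7.59375, r(-0.25) = 0.78125, r(1.25) = 0.21875, r(2) = 5, r(2.5) = 13.5, r(4.5) = 122.5.
Sum = Σ Δx_i · r(x_i).
Sum = 254.7109375.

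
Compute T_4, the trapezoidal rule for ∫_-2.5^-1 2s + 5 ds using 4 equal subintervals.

2.25

Δs = (-1 − (-2.5))/4 = 0.375.
f(-2.5) = 0, f(-2.125) = 0.75, f(-1.75) = 1.5, f(-1.375) = 2.25, f(-1) = 3.
T_4 = (Δs/2)·[f(s_0) + 2f(s_1) + 2f(s_2) + 2f(s_3) + f(s_4)].
Sum = 2.25.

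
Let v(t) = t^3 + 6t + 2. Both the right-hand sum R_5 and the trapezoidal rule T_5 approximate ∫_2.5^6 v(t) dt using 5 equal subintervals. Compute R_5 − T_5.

77.48125

R_5 = 491.61.
T_5 = 414.12875.
R_5 − T_5 = 77.48125.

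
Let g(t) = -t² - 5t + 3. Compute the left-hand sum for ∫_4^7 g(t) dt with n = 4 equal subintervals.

-148.78125

Δt = (7 − 4)/4 = 0.75.
Left endpoints: 4, 4.75, 5.5, 6.25.
g(4) = -33, g(4.75) = -43.3125, g(5.5) = -54.75, g(6.25) = -67.3125.
Sum = Δt · [g(4) + g(4.75) + g(5.5) + g(6.25)].
Sum = -148.78125.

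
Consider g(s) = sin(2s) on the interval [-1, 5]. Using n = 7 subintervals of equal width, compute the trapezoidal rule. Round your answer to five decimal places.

0.15695

Δs = (5 − (-1))/7 = 6/7.
g(-1) ≈ -0.90930, g(-1/7) ≈ -0.28184, g(5/7) ≈ 0.98990, g(11/7) ≈ -0.00126, g(17/7) ≈ -0.98954, g(23/7) ≈ 0.28427, g(29/7) ≈ 0.90824, g(5) ≈ -0.54402.
T_7 = (Δs/2)·[g(s_0) + 2g(s_1) + ... + 2g(s_{6}) + g(s_7)].
Sum ≈ 0.15695.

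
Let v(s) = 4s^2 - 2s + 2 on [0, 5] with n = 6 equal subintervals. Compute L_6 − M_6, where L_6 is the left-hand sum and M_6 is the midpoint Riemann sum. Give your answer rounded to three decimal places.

-34.028

L_6 ≈ 116.48148.
M_6 ≈ 150.50926.
L_6 − M_6 ≈ -34.028.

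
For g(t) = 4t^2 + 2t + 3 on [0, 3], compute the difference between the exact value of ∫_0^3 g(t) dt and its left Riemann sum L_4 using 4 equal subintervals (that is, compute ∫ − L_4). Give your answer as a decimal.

Exact integral: ∫_0^3 g(t) dt = 54.
L_4 = 39.375.
Error = 54 − 39.375 = 14.625.

14.625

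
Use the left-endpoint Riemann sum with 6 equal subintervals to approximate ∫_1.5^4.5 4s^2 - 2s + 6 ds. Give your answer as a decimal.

Δs = (4.5 − 1.5)/6 = 0.5.
Left endpoints: 1.5, 2, 2.5, 3, 3.5, 4.
f(1.5) = 12, f(2) = 18, f(2.5) = 26, f(3) = 36, f(3.5) = 48, f(4) = 62.
Sum = Δs · [f(1.5) + f(2) + f(2.5) + ...].
Sum = 101.

101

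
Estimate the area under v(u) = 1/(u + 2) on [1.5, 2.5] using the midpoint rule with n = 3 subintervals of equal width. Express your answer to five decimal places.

Δu = (2.5 − 1.5)/3 = 1/3.
Midpoints: 5/3, 2, 7/3.
v(5/3) = 3/11, v(2) = 0.25, v(7/3) = 3/13.
Sum = Δu · [v(5/3) + v(2) + v(7/3)].
Sum ≈ 0.25117.

0.25117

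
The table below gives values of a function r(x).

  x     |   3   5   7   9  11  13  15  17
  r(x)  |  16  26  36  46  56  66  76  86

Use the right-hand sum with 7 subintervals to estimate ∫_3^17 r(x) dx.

Δx = 2.
Sum = 2·[26 + 36 + 46 + 56 + 66 + 76 + 86] = 784.

784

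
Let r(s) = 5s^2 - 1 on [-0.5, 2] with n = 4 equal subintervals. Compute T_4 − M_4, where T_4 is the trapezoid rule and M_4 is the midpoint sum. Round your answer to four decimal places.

T_4 = 11.85546875.
M_4 ≈ 10.634766.
T_4 − M_4 ≈ 1.2207.

1.2207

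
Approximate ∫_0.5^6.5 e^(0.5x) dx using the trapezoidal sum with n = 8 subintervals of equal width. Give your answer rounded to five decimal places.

Δx = (6.5 − 0.5)/8 = 0.75.
f(0.5) ≈ 1.28403, f(1.25) ≈ 1.86825, f(2) ≈ 2.71828, f(2.75) ≈ 3.95508, f(3.5) ≈ 5.75460, f(4.25) ≈ 8.37290, f(5) ≈ 12.18249, f(5.75) ≈ 17.72542, f(6.5) ≈ 25.79034.
T_8 = (Δx/2)·[f(x_0) + 2f(x_1) + ... + 2f(x_{7}) + f(x_8)].
Sum ≈ 49.58565.

49.58565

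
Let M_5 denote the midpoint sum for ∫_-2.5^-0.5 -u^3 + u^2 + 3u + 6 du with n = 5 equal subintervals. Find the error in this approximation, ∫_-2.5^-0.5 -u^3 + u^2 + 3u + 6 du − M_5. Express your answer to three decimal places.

0.147

Exact integral: ∫_-2.5^-0.5 f(u) du ≈ 17.91667.
M_5 = 17.77.
Error ≈ 17.91667 − 17.77 ≈ 0.147.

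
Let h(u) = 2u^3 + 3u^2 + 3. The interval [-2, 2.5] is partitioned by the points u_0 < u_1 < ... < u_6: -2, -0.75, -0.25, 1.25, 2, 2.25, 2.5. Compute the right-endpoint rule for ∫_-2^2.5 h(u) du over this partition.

70.515625

Subinterval widths: 1.25, 0.5, 1.5, 0.75, 0.25, 0.25.
Right endpoints: -0.75, -0.25, 1.25, 2, 2.25, 2.5.
h(-0.75) = 3.84375, h(-0.25) = 3.15625, h(1.25) = 11.59375, h(2) = 31, h(2.25) = 40.96875, h(2.5) = 53.
Sum = Σ Δu_i · h(u_i).
Sum = 70.515625.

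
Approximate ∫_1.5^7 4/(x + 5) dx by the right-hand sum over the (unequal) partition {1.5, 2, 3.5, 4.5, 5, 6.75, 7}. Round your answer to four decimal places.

Subinterval widths: 0.5, 1.5, 1, 0.5, 1.75, 0.25.
Right endpoints: 2, 3.5, 4.5, 5, 6.75, 7.
f(2) = 4/7, f(3.5) = 8/17, f(4.5) = 8/19, f(5) = 0.4, f(6.75) = 16/47, f(7) = 1/3.
Sum = Σ Δx_i · f(x_i).
Sum ≈ 2.2917.

2.2917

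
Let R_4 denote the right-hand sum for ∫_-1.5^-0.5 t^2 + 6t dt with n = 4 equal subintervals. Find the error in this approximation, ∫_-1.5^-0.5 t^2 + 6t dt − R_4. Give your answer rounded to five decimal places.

Exact integral: ∫_-1.5^-0.5 f(t) dt ≈ -4.9166667.
R_4 = -4.40625.
Error ≈ -4.9166667 − (-4.40625) ≈ -0.51042.

-0.51042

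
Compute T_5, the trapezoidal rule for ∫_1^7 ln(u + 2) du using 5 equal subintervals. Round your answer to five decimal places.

Δu = (7 − 1)/5 = 1.2.
f(1) ≈ 1.09861, f(2.2) ≈ 1.43508, f(3.4) ≈ 1.68640, f(4.6) ≈ 1.88707, f(5.8) ≈ 2.05412, f(7) ≈ 2.19722.
T_5 = (Δu/2)·[f(u_0) + 2f(u_1) + ... + 2f(u_{4}) + f(u_5)].
Sum ≈ 10.45271.

10.45271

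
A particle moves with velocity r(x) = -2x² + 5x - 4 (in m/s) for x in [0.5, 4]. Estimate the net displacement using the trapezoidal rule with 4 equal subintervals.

-18.1015625

Δx = (4 − 0.5)/4 = 0.875.
r(0.5) = -2, r(1.375) = -0.90625, r(2.25) = -2.875, r(3.125) = -7.90625, r(4) = -16.
T_4 = (Δx/2)·[r(x_0) + 2r(x_1) + 2r(x_2) + 2r(x_3) + r(x_4)].
Sum = -18.1015625.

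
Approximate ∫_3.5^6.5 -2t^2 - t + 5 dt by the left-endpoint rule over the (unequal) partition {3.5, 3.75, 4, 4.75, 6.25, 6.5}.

-122.875

Subinterval widths: 0.25, 0.25, 0.75, 1.5, 0.25.
Left endpoints: 3.5, 3.75, 4, 4.75, 6.25.
f(3.5) = -23, f(3.75) = -26.875, f(4) = -31, f(4.75) = -44.875, f(6.25) = -79.375.
Sum = Σ Δt_i · f(t_i).
Sum = -122.875.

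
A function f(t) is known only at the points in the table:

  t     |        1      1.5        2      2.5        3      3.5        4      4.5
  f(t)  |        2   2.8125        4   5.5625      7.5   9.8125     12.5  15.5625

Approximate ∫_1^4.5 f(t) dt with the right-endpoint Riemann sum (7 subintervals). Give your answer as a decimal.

Δt = 0.5.
Sum = 0.5·[2.8125 + 4 + 5.5625 + 7.5 + 9.8125 + 12.5 + 15.5625] = 28.875.

28.875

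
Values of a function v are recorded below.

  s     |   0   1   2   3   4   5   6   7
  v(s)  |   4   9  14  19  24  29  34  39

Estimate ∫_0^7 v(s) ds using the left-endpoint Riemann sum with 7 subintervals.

Δs = 1.
Sum = 1·[4 + 9 + 14 + 19 + 24 + 29 + 34] = 133.

133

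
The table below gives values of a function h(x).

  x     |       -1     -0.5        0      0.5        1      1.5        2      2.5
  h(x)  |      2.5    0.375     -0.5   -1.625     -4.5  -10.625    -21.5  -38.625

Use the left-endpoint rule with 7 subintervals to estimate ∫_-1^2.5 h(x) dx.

Δx = 0.5.
Sum = 0.5·[2.5 + 0.375 + (-0.5) + (-1.625) + (-4.5) + (-10.625) + (-21.5)] = -17.9375.

-17.9375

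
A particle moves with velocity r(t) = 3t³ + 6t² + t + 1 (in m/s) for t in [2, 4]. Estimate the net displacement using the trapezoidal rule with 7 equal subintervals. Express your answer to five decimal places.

300.89796

Δt = (4 − 2)/7 = 2/7.
r(2) = 51, r(16/7) = 24167/343, r(18/7) = 32329/343, r(20/7) = 42123/343, r(22/7) = 53693/343, r(24/7) = 67183/343, r(26/7) = 82737/343, r(4) = 293.
T_7 = (Δt/2)·[r(t_0) + 2r(t_1) + ... + 2r(t_{6}) + r(t_7)].
Sum ≈ 300.89796.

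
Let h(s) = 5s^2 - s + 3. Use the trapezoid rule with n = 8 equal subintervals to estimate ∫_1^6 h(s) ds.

357.4609375

Δs = (6 − 1)/8 = 0.625.
h(1) = 7, h(1.625) = 14.578125, h(2.25) = 26.0625, h(2.875) = 41.453125, h(3.5) = 60.75, h(4.125) = 83.953125, h(4.75) = 111.0625, h(5.375) = 142.078125, h(6) = 177.
T_8 = (Δs/2)·[h(s_0) + 2h(s_1) + ... + 2h(s_{7}) + h(s_8)].
Sum = 357.4609375.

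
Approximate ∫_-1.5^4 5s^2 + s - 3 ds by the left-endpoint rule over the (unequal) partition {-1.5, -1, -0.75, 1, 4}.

10.984375

Subinterval widths: 0.5, 0.25, 1.75, 3.
Left endpoints: -1.5, -1, -0.75, 1.
f(-1.5) = 6.75, f(-1) = 1, f(-0.75) = -0.9375, f(1) = 3.
Sum = Σ Δs_i · f(s_i).
Sum = 10.984375.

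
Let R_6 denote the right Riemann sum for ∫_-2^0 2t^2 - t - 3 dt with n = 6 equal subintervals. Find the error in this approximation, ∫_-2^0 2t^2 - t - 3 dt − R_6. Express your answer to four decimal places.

Exact integral: ∫_-2^0 f(t) dt ≈ 1.333333.
R_6 ≈ -0.259259.
Error ≈ 1.333333 − (-0.259259) ≈ 1.5926.

1.5926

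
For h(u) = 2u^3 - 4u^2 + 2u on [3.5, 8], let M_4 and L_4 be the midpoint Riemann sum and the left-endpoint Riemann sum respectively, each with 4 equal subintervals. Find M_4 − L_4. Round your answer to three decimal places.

M_4 ≈ 1384.74316.
L_4 ≈ 1011.77930.
M_4 − L_4 ≈ 372.964.

372.964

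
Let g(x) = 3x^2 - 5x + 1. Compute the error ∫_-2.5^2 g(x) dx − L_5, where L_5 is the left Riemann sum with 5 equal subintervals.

Exact integral: ∫_-2.5^2 g(x) dx = 33.75.
L_5 = 48.735.
Error = 33.75 − 48.735 = -14.985.

-14.985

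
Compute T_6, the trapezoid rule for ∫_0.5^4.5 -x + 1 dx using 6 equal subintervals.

-6

Δx = (4.5 − 0.5)/6 = 2/3.
f(0.5) = 0.5, f(7/6) = -1/6, f(11/6) = -5/6, f(2.5) = -1.5, f(19/6) = -13/6, f(23/6) = -17/6, f(4.5) = -3.5.
T_6 = (Δx/2)·[f(x_0) + 2f(x_1) + ... + 2f(x_{5}) + f(x_6)].
Sum = -6.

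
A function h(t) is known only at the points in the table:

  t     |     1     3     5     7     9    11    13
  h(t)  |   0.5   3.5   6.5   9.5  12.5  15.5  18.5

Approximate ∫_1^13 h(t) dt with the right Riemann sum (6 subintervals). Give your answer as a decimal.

Δt = 2.
Sum = 2·[3.5 + 6.5 + 9.5 + 12.5 + 15.5 + 18.5] = 132.

132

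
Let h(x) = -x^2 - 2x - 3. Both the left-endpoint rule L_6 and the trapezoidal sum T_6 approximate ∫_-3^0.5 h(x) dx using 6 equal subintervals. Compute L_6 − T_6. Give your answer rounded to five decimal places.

-0.51042

L_6 ≈ -11.5005787.
T_6 ≈ -10.9901620.
L_6 − T_6 ≈ -0.51042.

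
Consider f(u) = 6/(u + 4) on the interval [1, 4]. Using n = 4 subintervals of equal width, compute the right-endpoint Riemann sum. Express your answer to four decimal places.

2.6581

Δu = (4 − 1)/4 = 0.75.
Right endpoints: 1.75, 2.5, 3.25, 4.
f(1.75) = 24/23, f(2.5) = 12/13, f(3.25) = 24/29, f(4) = 0.75.
Sum = Δu · [f(1.75) + f(2.5) + f(3.25) + f(4)].
Sum ≈ 2.6581.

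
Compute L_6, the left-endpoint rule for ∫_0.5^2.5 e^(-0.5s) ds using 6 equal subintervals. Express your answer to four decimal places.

1.0689

Δs = (2.5 − 0.5)/6 = 1/3.
Left endpoints: 0.5, 5/6, 7/6, 1.5, 11/6, 13/6.
f(0.5) ≈ 0.7788, f(5/6) ≈ 0.6592, f(7/6) ≈ 0.5580, f(1.5) ≈ 0.4724, f(11/6) ≈ 0.3998, f(13/6) ≈ 0.3385.
Sum = Δs · [f(0.5) + f(5/6) + f(7/6) + ...].
Sum ≈ 1.0689.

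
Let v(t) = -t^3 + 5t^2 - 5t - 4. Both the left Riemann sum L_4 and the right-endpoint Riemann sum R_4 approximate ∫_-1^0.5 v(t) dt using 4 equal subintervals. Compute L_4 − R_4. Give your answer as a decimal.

L_4 ≈ 0.5068359.
R_4 ≈ -4.1337891.
L_4 − R_4 = 4.640625.

4.640625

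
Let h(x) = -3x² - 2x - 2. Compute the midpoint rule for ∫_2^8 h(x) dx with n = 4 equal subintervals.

-572.625

Δx = (8 − 2)/4 = 1.5.
Midpoints: 2.75, 4.25, 5.75, 7.25.
h(2.75) = -30.1875, h(4.25) = -64.6875, h(5.75) = -112.6875, h(7.25) = -174.1875.
Sum = Δx · [h(2.75) + h(4.25) + h(5.75) + h(7.25)].
Sum = -572.625.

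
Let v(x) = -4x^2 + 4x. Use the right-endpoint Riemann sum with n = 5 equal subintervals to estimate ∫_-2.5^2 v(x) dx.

-26.28

Δx = (2 − (-2.5))/5 = 0.9.
Right endpoints: -1.6, -0.7, 0.2, 1.1, 2.
v(-1.6) = -16.64, v(-0.7) = -4.76, v(0.2) = 0.64, v(1.1) = -0.44, v(2) = -8.
Sum = Δx · [v(-1.6) + v(-0.7) + v(0.2) + v(1.1) + v(2)].
Sum = -26.28.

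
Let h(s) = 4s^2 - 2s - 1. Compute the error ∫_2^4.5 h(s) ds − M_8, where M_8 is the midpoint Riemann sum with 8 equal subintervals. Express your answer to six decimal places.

Exact integral: ∫_2^4.5 h(s) ds ≈ 92.08333333.
M_8 ≈ 92.00195312.
Error ≈ 92.08333333 − 92.00195312 ≈ 0.081380.

0.081380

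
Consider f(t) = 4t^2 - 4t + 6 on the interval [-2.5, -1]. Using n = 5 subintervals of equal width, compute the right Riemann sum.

Δt = (-1 − (-2.5))/5 = 0.3.
Right endpoints: -2.2, -1.9, -1.6, -1.3, -1.
f(-2.2) = 34.16, f(-1.9) = 28.04, f(-1.6) = 22.64, f(-1.3) = 17.96, f(-1) = 14.
Sum = Δt · [f(-2.2) + f(-1.9) + f(-1.6) + f(-1.3) + f(-1)].
Sum = 35.04.

35.04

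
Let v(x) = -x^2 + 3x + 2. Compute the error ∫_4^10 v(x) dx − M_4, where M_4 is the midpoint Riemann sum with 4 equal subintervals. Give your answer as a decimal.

Exact integral: ∫_4^10 v(x) dx = -174.
M_4 = -172.875.
Error = -174 − (-172.875) = -1.125.

-1.125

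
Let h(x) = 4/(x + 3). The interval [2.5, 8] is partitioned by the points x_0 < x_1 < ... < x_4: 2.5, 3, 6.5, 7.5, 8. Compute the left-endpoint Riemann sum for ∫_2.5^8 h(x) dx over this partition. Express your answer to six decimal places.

3.308499

Subinterval widths: 0.5, 3.5, 1, 0.5.
Left endpoints: 2.5, 3, 6.5, 7.5.
h(2.5) = 8/11, h(3) = 2/3, h(6.5) = 8/19, h(7.5) = 8/21.
Sum = Σ Δx_i · h(x_i).
Sum ≈ 3.308499.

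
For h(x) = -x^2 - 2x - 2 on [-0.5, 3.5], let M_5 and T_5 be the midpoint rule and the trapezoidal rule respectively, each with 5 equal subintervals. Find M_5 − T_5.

M_5 = -34.12.
T_5 = -34.76.
M_5 − T_5 = 0.64.

0.64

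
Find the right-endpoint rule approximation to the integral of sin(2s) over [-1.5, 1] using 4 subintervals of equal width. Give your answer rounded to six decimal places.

0.079703

Δs = (1 − (-1.5))/4 = 0.625.
Right endpoints: -0.875, -0.25, 0.375, 1.
f(-0.875) ≈ -0.983986, f(-0.25) ≈ -0.479426, f(0.375) ≈ 0.681639, f(1) ≈ 0.909297.
Sum = Δs · [f(-0.875) + f(-0.25) + f(0.375) + f(1)].
Sum ≈ 0.079703.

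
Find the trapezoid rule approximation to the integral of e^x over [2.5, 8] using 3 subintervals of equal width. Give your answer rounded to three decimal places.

3757.165

Δx = (8 − 2.5)/3 = 11/6.
f(2.5) ≈ 12.182, f(13/3) ≈ 76.198, f(37/6) ≈ 476.595, f(8) ≈ 2980.958.
T_3 = (Δx/2)·[f(x_0) + 2f(x_1) + 2f(x_2) + f(x_3)].
Sum ≈ 3757.165.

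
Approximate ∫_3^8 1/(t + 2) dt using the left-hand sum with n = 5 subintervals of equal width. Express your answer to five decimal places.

Δt = (8 − 3)/5 = 1.
Left endpoints: 3, 4, 5, 6, 7.
f(3) = 0.2, f(4) = 1/6, f(5) = 1/7, f(6) = 0.125, f(7) = 1/9.
Sum = Δt · [f(3) + f(4) + f(5) + f(6) + f(7)].
Sum ≈ 0.74563.

0.74563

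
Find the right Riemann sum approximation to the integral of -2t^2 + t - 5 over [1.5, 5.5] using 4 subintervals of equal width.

-142

Δt = (5.5 − 1.5)/4 = 1.
Right endpoints: 2.5, 3.5, 4.5, 5.5.
f(2.5) = -15, f(3.5) = -26, f(4.5) = -41, f(5.5) = -60.
Sum = Δt · [f(2.5) + f(3.5) + f(4.5) + f(5.5)].
Sum = -142.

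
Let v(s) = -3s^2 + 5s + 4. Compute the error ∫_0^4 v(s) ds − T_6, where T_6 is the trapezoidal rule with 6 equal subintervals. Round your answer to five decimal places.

Exact integral: ∫_0^4 v(s) ds = -8.
T_6 ≈ -8.8888889.
Error ≈ -8 − (-8.8888889) ≈ 0.88889.

0.88889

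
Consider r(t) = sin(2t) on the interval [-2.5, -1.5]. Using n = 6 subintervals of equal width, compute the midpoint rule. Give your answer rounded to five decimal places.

0.63979

Δt = (-1.5 − (-2.5))/6 = 1/6.
Midpoints: -29/12, -2.25, -25/12, -23/12, -1.75, -19/12.
r(-29/12) ≈ 0.99270, r(-2.25) ≈ 0.97753, r(-25/12) ≈ 0.85475, r(-23/12) ≈ 0.63788, r(-1.75) ≈ 0.35078, r(-19/12) ≈ 0.02507.
Sum = Δt · [r(-29/12) + r(-2.25) + r(-25/12) + ...].
Sum ≈ 0.63979.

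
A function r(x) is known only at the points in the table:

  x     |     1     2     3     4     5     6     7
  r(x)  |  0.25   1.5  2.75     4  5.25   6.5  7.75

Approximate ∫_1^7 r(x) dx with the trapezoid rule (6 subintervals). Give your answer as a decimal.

24

Δx = 1.
T_6 = (1/2)·[0.25 + 2·1.5 + 2·2.75 + 2·4 + 2·5.25 + 2·6.5 + 7.75] = 24.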